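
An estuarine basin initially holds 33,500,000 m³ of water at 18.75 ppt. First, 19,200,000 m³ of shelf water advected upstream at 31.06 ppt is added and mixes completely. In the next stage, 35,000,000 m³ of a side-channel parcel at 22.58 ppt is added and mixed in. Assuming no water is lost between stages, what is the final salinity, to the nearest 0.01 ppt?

Conserving salt mass:
Initial salt = 33,500,000×18.75 = 628,125,000
After stage 1: salt = 628,125,000 + 19,200,000×31.06 = 1,224,477,000; volume = 52,700,000 m³; S = 23.235 ppt
After stage 2: salt = 1,224,477,000 + 35,000,000×22.58 = 2,014,777,000; volume = 87,700,000 m³
S = 2,014,777,000 / 87,700,000 = 22.9735 ppt

22.97 ppt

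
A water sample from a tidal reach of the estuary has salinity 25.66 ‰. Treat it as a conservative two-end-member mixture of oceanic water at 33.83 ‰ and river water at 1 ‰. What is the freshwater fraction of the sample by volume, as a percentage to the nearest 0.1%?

24.9%

Let f be the freshwater fraction. Salt balance per unit volume:
f×1 + (1−f)×33.83 = 25.66
f = (33.83 − 25.66) / (33.83 − 1) = 8.17/32.83 = 0.2489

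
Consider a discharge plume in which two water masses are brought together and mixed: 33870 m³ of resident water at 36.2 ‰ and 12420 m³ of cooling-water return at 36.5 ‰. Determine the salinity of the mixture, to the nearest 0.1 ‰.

36.3 ‰

Salt balance:
salt = 33,870×36.2 + 12,420×36.5 = 1,226,094 + 453,330 = 1,679,424
volume = 33,870 + 12,420 = 46,290 m³
S = 1,679,424 / 46,290 = 36.28 ‰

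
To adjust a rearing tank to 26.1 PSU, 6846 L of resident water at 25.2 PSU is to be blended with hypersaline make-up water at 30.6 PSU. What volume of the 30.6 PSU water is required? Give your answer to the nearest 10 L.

1370 L

Salt balance: 6,846×25.2 + V×30.6 = (6,846+V)×26.1
172,519.2 + 30.6V = 178,680.6 + 26.1V
6,161.4 = 4.5V
V = 1,369.2 L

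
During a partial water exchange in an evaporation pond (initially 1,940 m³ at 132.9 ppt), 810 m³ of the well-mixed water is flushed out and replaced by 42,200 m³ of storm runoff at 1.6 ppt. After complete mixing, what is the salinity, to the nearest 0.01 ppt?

Remaining after removal: 1,130 m³ at 132.9 ppt (salt = 150,177)
After addition: salt = 150,177 + 42,200×1.6 = 217,697; volume = 43,330 m³
S = 217,697 / 43,330 = 5.0242 ppt

5.02 ppt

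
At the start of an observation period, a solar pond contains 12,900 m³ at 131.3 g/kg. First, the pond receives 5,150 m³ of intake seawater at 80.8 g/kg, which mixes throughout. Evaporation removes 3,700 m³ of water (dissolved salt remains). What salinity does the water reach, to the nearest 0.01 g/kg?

147.03 g/kg

After mixing: salt = 12,900×131.3 + 5,150×80.8 = 2,109,890; volume = 18,050 m³
After evaporation: salt unchanged = 2,109,890; volume = 18,050 − 3,700 = 14,350 m³
S = 2,109,890 / 14,350 = 147.0307 g/kg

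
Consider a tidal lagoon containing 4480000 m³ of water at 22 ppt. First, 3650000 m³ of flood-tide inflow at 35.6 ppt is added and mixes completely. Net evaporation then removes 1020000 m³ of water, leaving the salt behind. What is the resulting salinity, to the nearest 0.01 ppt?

32.14 ppt

After mixing: salt = 4,480,000×22 + 3,650,000×35.6 = 228,500,000; volume = 8,130,000 m³
After evaporation: salt unchanged = 228,500,000; volume = 8,130,000 − 1,020,000 = 7,110,000 m³
S = 228,500,000 / 7,110,000 = 32.1378 ppt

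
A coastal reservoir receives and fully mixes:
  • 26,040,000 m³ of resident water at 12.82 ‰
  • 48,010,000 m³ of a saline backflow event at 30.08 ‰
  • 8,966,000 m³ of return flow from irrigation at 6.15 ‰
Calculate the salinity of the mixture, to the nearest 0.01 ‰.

By conservation of dissolved salt,
salt = 26,040,000×12.82 + 48,010,000×30.08 + 8,966,000×6.15 = 333,832,800 + 1,444,140,800 + 55,140,900 = 1,833,114,500
volume = 26,040,000 + 48,010,000 + 8,966,000 = 83,016,000 m³
S = 1,833,114,500 / 83,016,000 = 22.0815 ‰

22.08 ‰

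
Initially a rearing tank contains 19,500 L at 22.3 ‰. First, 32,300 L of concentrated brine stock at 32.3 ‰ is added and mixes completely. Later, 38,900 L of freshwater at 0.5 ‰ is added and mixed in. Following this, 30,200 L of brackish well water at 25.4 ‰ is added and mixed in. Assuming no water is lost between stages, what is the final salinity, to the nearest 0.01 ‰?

Total salt / total volume:
Initial salt = 19,500×22.3 = 434,850
After stage 1: salt = 434,850 + 32,300×32.3 = 1,478,140; volume = 51,800 L; S = 28.536 ‰
After stage 2: salt = 1,478,140 + 38,900×0.5 = 1,497,590; volume = 90,700 L; S = 16.511 ‰
After stage 3: salt = 1,497,590 + 30,200×25.4 = 2,264,670; volume = 120,900 L
S = 2,264,670 / 120,900 = 18.7318 ‰

18.73 ‰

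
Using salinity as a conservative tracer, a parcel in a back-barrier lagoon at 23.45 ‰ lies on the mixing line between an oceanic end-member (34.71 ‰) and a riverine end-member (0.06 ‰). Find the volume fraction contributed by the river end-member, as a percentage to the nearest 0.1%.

32.5%

Let f be the freshwater fraction. Salt balance per unit volume:
f×0.06 + (1−f)×34.71 = 23.45
f = (34.71 − 23.45) / (34.71 − 0.06) = 11.26/34.65 = 0.325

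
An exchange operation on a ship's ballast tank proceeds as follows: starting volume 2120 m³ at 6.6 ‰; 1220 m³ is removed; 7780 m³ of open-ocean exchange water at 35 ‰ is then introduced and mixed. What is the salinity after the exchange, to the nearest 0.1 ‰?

32.1 ‰

Remaining after removal: 900 m³ at 6.6 ‰ (salt = 5,940)
After addition: salt = 5,940 + 7,780×35 = 278,240; volume = 8,680 m³
S = 278,240 / 8,680 = 32.0553 ‰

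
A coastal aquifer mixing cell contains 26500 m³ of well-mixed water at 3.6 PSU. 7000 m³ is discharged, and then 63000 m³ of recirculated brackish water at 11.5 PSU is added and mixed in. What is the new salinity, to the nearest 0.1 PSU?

9.6 PSU

Remaining after removal: 19,500 m³ at 3.6 PSU (salt = 70,200)
After addition: salt = 70,200 + 63,000×11.5 = 794,700; volume = 82,500 m³
S = 794,700 / 82,500 = 9.6327 PSU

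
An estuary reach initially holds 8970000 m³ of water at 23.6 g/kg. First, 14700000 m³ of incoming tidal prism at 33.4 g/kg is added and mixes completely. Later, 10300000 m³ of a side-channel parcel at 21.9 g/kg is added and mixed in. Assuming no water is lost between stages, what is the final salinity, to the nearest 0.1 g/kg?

27.3 g/kg

Conserving salt mass:
Initial salt = 8,970,000×23.6 = 211,692,000
After stage 1: salt = 211,692,000 + 14,700,000×33.4 = 702,672,000; volume = 23,670,000 m³; S = 29.686 g/kg
After stage 2: salt = 702,672,000 + 10,300,000×21.9 = 928,242,000; volume = 33,970,000 m³
S = 928,242,000 / 33,970,000 = 27.3253 g/kg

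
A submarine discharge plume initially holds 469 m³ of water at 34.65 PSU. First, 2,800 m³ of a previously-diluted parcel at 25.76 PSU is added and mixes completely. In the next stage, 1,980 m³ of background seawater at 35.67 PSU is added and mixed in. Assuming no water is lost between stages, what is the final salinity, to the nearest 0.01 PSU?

30.29 PSU

Weighted by volume,
Initial salt = 469×34.65 = 16,250.85
After stage 1: salt = 16,250.85 + 2,800×25.76 = 88,378.85; volume = 3,269 m³; S = 27.035 PSU
After stage 2: salt = 88,378.85 + 1,980×35.67 = 159,005.45; volume = 5,249 m³
S = 159,005.45 / 5,249 = 30.2925 PSU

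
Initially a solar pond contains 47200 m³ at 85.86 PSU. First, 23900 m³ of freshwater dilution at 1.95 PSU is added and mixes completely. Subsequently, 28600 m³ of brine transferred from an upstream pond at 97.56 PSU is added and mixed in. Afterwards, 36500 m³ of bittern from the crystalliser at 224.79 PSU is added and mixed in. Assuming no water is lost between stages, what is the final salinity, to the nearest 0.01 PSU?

110.82 PSU

Weighted by volume,
Initial salt = 47,200×85.86 = 4,052,592
After stage 1: salt = 4,052,592 + 23,900×1.95 = 4,099,197; volume = 71,100 m³; S = 57.654 PSU
After stage 2: salt = 4,099,197 + 28,600×97.56 = 6,889,413; volume = 99,700 m³; S = 69.101 PSU
After stage 3: salt = 6,889,413 + 36,500×224.79 = 15,094,248; volume = 136,200 m³
S = 15,094,248 / 136,200 = 110.8241 PSU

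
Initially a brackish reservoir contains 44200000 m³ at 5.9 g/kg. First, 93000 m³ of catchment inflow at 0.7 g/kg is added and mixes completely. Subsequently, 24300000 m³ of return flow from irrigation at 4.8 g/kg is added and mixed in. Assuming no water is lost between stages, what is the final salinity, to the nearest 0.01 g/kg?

5.50 g/kg

By conservation of dissolved salt,
Initial salt = 44,200,000×5.9 = 260,780,000
After stage 1: salt = 260,780,000 + 93,000×0.7 = 260,845,100; volume = 44,293,000 m³; S = 5.889 g/kg
After stage 2: salt = 260,845,100 + 24,300,000×4.8 = 377,485,100; volume = 68,593,000 m³
S = 377,485,100 / 68,593,000 = 5.5033 g/kg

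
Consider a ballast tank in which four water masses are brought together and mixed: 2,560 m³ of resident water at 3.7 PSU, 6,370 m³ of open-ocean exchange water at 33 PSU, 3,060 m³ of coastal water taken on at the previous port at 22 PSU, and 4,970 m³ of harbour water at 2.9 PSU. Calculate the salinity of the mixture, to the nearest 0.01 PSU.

17.77 PSU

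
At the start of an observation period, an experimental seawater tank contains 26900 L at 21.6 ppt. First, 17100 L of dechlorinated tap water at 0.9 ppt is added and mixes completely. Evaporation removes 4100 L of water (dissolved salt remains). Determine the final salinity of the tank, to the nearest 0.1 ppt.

14.9 ppt

After mixing: salt = 26,900×21.6 + 17,100×0.9 = 596,430; volume = 44,000 L
After evaporation: salt unchanged = 596,430; volume = 44,000 − 4,100 = 39,900 L
S = 596,430 / 39,900 = 14.9481 ppt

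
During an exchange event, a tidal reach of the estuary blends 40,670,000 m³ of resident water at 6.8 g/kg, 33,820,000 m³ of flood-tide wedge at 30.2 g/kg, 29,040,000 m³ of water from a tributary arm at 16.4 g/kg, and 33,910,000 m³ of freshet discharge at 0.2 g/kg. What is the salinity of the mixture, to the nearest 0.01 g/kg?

Weighted by volume,
salt = 40,670,000×6.8 + 33,820,000×30.2 + 29,040,000×16.4 + 33,910,000×0.2 = 276,556,000 + 1,021,364,000 + 476,256,000 + 6,782,000 = 1,780,958,000
volume = 40,670,000 + 33,820,000 + 29,040,000 + 33,910,000 = 137,440,000 m³
S = 1,780,958,000 / 137,440,000 = 12.9581 g/kg

12.96 g/kg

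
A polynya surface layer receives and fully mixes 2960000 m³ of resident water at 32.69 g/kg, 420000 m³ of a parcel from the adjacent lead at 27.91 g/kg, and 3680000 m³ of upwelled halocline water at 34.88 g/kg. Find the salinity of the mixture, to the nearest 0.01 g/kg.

Salt balance:
salt = 2,960,000×32.69 + 420,000×27.91 + 3,680,000×34.88 = 96,762,400 + 11,722,200 + 128,358,400 = 236,843,000
volume = 2,960,000 + 420,000 + 3,680,000 = 7,060,000 m³
S = 236,843,000 / 7,060,000 = 33.5472 g/kg

33.55 g/kg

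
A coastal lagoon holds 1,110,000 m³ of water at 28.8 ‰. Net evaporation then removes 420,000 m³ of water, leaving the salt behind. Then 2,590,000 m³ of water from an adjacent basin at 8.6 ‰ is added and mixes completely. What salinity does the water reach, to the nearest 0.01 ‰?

16.54 ‰

After evaporation: salt = 1,110,000×28.8 = 31,968,000; volume = 1,110,000 − 420,000 = 690,000 m³
After mixing: salt = 31,968,000 + 2,590,000×8.6 = 54,242,000; volume = 690,000 + 2,590,000 = 3,280,000 m³
S = 54,242,000 / 3,280,000 = 16.5372 ‰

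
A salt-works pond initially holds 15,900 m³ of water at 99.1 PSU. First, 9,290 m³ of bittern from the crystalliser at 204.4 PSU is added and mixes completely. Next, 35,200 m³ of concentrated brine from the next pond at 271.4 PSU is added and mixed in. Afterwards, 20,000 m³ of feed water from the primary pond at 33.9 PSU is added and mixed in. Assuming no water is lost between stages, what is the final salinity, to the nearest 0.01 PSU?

Conserving salt mass:
Initial salt = 15,900×99.1 = 1,575,690
After stage 1: salt = 1,575,690 + 9,290×204.4 = 3,474,566; volume = 25,190 m³; S = 137.934 PSU
After stage 2: salt = 3,474,566 + 35,200×271.4 = 13,027,846; volume = 60,390 m³; S = 215.729 PSU
After stage 3: salt = 13,027,846 + 20,000×33.9 = 13,705,846; volume = 80,390 m³
S = 13,705,846 / 80,390 = 170.4919 PSU

170.49 PSU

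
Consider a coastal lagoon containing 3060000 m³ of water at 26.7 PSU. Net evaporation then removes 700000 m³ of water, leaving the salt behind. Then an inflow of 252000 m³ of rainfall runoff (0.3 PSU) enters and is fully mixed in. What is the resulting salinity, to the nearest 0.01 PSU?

After evaporation: salt = 3,060,000×26.7 = 81,702,000; volume = 3,060,000 − 700,000 = 2,360,000 m³
After mixing: salt = 81,702,000 + 252,000×0.3 = 81,777,600; volume = 2,360,000 + 252,000 = 2,612,000 m³
S = 81,777,600 / 2,612,000 = 31.3084 PSU

31.31 PSU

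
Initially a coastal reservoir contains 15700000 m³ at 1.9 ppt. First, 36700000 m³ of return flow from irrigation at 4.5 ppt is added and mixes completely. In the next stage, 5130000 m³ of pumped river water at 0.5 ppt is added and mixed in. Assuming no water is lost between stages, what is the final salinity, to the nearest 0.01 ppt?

3.43 ppt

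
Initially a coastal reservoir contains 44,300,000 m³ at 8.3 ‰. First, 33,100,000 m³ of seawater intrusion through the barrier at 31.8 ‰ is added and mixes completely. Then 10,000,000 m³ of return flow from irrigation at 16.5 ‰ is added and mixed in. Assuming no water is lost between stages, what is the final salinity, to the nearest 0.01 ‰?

18.14 ‰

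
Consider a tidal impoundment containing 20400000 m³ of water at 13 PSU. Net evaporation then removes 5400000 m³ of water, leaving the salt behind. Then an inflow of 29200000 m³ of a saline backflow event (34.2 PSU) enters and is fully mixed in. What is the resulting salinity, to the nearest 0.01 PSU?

28.59 PSU

After evaporation: salt = 20,400,000×13 = 265,200,000; volume = 20,400,000 − 5,400,000 = 15,000,000 m³
After mixing: salt = 265,200,000 + 29,200,000×34.2 = 1,263,840,000; volume = 15,000,000 + 29,200,000 = 44,200,000 m³
S = 1,263,840,000 / 44,200,000 = 28.5937 PSU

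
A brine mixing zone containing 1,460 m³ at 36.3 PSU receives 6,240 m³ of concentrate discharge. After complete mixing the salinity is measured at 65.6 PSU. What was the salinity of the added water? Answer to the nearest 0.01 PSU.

72.46 PSU

Salt balance: 1,460×36.3 + 6,240×S = 7,700×65.6
52,998 + 6,240·S = 505,120
S = (505,120 − 52,998) / 6,240 = 72.4554 PSU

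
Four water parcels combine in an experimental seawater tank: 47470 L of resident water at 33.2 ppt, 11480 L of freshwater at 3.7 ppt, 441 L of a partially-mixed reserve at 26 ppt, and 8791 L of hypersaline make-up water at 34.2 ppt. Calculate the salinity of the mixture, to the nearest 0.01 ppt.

By conservation of dissolved salt,
salt = 47,470×33.2 + 11,480×3.7 + 441×26 + 8,791×34.2 = 1,576,004 + 42,476 + 11,466 + 300,652.2 = 1,930,598.2
volume = 47,470 + 11,480 + 441 + 8,791 = 68,182 L
S = 1,930,598.2 / 68,182 = 28.3154 ppt

28.32 ppt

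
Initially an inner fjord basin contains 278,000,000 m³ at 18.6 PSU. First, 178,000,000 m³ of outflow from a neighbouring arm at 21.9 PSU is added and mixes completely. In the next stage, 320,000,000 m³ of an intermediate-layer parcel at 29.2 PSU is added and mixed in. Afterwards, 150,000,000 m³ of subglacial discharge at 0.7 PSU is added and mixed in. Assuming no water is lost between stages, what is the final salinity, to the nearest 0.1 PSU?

20.0 PSU

Conserving salt mass:
Initial salt = 278,000,000×18.6 = 5,170,800,000
After stage 1: salt = 5,170,800,000 + 178,000,000×21.9 = 9,069,000,000; volume = 456,000,000 m³; S = 19.888 PSU
After stage 2: salt = 9,069,000,000 + 320,000,000×29.2 = 18,413,000,000; volume = 776,000,000 m³; S = 23.728 PSU
After stage 3: salt = 18,413,000,000 + 150,000,000×0.7 = 18,518,000,000; volume = 926,000,000 m³
S = 18,518,000,000 / 926,000,000 = 19.9978 PSU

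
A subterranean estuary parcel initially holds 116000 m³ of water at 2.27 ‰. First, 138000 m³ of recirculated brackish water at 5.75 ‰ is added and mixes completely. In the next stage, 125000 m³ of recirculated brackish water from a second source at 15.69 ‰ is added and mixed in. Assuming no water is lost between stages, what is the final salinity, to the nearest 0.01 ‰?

7.96 ‰

Salt balance:
Initial salt = 116,000×2.27 = 263,320
After stage 1: salt = 263,320 + 138,000×5.75 = 1,056,820; volume = 254,000 m³; S = 4.161 ‰
After stage 2: salt = 1,056,820 + 125,000×15.69 = 3,018,070; volume = 379,000 m³
S = 3,018,070 / 379,000 = 7.9632 ‰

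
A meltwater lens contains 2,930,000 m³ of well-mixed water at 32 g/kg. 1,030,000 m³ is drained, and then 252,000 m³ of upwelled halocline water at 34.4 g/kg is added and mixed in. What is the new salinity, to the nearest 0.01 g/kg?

32.28 g/kg

Remaining after removal: 1,900,000 m³ at 32 g/kg (salt = 60,800,000)
After addition: salt = 60,800,000 + 252,000×34.4 = 69,468,800; volume = 2,152,000 m³
S = 69,468,800 / 2,152,000 = 32.281 g/kg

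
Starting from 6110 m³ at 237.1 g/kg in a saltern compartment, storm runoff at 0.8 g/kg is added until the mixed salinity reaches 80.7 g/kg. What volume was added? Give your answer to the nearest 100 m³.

Salt balance: 6,110×237.1 + V×0.8 = (6,110+V)×80.7
1,448,681 + 0.8V = 493,077 + 80.7V
955,604 = 79.9V
V = 11,960 m³

12000 m³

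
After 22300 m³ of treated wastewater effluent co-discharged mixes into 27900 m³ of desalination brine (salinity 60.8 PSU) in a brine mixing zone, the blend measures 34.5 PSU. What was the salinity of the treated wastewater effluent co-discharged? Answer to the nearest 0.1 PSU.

1.6 PSU

Salt balance: 27,900×60.8 + 22,300×S = 50,200×34.5
1,696,320 + 22,300·S = 1,731,900
S = (1,731,900 − 1,696,320) / 22,300 = 1.5955 PSU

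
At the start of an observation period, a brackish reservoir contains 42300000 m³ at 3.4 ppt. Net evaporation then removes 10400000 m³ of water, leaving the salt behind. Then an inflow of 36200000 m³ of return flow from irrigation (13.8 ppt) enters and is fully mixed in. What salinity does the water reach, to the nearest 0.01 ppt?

9.45 ppt

After evaporation: salt = 42,300,000×3.4 = 143,820,000; volume = 42,300,000 − 10,400,000 = 31,900,000 m³
After mixing: salt = 143,820,000 + 36,200,000×13.8 = 643,380,000; volume = 31,900,000 + 36,200,000 = 68,100,000 m³
S = 643,380,000 / 68,100,000 = 9.4476 ppt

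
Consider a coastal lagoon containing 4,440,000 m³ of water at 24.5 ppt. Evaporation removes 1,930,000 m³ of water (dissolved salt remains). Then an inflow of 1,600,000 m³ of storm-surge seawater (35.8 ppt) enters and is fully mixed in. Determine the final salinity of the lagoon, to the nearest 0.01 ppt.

40.40 ppt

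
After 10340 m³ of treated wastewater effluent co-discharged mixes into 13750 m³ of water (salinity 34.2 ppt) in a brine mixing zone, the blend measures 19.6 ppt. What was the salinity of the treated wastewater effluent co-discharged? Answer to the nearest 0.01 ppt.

Salt balance: 13,750×34.2 + 10,340×S = 24,090×19.6
470,250 + 10,340·S = 472,164
S = (472,164 − 470,250) / 10,340 = 0.1851 ppt

0.19 ppt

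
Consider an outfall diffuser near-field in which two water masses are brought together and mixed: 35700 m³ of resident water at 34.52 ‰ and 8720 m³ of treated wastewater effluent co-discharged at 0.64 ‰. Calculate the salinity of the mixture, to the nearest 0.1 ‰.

27.9 ‰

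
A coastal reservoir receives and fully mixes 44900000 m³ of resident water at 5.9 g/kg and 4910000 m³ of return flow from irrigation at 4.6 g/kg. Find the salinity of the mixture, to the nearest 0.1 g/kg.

Mass of salt is conserved:
salt = 44,900,000×5.9 + 4,910,000×4.6 = 264,910,000 + 22,586,000 = 287,496,000
volume = 44,900,000 + 4,910,000 = 49,810,000 m³
S = 287,496,000 / 49,810,000 = 5.772 g/kg

5.8 g/kg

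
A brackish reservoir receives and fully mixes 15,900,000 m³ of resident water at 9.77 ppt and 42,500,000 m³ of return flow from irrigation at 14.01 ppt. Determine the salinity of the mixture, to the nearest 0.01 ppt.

12.86 ppt

By conservation of dissolved salt,
salt = 15,900,000×9.77 + 42,500,000×14.01 = 155,343,000 + 595,425,000 = 750,768,000
volume = 15,900,000 + 42,500,000 = 58,400,000 m³
S = 750,768,000 / 58,400,000 = 12.8556 ppt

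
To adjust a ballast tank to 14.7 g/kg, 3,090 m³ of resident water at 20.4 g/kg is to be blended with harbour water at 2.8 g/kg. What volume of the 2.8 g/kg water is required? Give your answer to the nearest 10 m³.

1480 m³

Salt balance: 3,090×20.4 + V×2.8 = (3,090+V)×14.7
63,036 + 2.8V = 45,423 + 14.7V
17,613 = 11.9V
V = 1,480.08 m³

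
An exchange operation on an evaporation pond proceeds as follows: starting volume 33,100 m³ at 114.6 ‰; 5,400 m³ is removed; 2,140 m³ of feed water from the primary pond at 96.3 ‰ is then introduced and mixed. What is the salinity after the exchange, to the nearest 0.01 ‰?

113.29 ‰

Remaining after removal: 27,700 m³ at 114.6 ‰ (salt = 3,174,420)
After addition: salt = 3,174,420 + 2,140×96.3 = 3,380,502; volume = 29,840 m³
S = 3,380,502 / 29,840 = 113.2876 ‰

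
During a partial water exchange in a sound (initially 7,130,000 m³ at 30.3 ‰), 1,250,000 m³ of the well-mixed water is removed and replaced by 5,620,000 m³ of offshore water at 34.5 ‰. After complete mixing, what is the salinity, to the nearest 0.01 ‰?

Remaining after removal: 5,880,000 m³ at 30.3 ‰ (salt = 178,164,000)
After addition: salt = 178,164,000 + 5,620,000×34.5 = 372,054,000; volume = 11,500,000 m³
S = 372,054,000 / 11,500,000 = 32.3525 ‰

32.35 ‰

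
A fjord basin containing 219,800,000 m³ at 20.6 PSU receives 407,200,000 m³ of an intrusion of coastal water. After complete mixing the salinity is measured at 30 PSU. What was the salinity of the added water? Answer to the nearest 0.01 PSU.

35.07 PSU

Salt balance: 219,800,000×20.6 + 407,200,000×S = 627,000,000×30
4,527,880,000 + 407,200,000·S = 18,810,000,000
S = (18,810,000,000 − 4,527,880,000) / 407,200,000 = 35.074 PSU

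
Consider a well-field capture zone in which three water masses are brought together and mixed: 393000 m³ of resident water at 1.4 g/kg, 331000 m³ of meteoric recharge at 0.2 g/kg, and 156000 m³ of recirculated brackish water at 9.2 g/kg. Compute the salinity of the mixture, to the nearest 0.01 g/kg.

2.33 g/kg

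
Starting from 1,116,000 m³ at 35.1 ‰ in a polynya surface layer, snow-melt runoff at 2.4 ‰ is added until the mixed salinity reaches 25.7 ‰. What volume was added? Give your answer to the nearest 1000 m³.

450000 m³

Salt balance: 1,116,000×35.1 + V×2.4 = (1,116,000+V)×25.7
39,171,600 + 2.4V = 28,681,200 + 25.7V
10,490,400 = 23.3V
V = 450,231.76 m³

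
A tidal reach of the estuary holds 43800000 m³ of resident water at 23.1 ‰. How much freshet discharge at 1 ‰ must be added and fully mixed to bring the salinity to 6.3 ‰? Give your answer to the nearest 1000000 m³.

139000000 m³

Salt balance: 43,800,000×23.1 + V×1 = (43,800,000+V)×6.3
1,011,780,000 + 1V = 275,940,000 + 6.3V
735,840,000 = 5.3V
V = 138,837,735.85 m³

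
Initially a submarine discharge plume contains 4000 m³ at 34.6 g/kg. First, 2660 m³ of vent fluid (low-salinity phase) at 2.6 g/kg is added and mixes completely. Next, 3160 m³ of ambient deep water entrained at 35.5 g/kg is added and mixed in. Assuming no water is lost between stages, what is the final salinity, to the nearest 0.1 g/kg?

26.2 g/kg

Salt balance:
Initial salt = 4,000×34.6 = 138,400
After stage 1: salt = 138,400 + 2,660×2.6 = 145,316; volume = 6,660 m³; S = 21.819 g/kg
After stage 2: salt = 145,316 + 3,160×35.5 = 257,496; volume = 9,820 m³
S = 257,496 / 9,820 = 26.2216 g/kg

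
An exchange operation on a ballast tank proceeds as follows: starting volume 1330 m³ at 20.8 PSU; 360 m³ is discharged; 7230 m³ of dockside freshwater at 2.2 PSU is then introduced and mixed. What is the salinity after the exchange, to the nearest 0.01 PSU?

4.40 PSU

Remaining after removal: 970 m³ at 20.8 PSU (salt = 20,176)
After addition: salt = 20,176 + 7,230×2.2 = 36,082; volume = 8,200 m³
S = 36,082 / 8,200 = 4.4002 PSU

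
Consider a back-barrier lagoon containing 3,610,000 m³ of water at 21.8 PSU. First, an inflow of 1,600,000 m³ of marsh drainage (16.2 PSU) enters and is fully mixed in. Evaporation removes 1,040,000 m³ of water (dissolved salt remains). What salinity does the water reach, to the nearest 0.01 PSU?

25.09 PSU

After mixing: salt = 3,610,000×21.8 + 1,600,000×16.2 = 104,618,000; volume = 5,210,000 m³
After evaporation: salt unchanged = 104,618,000; volume = 5,210,000 − 1,040,000 = 4,170,000 m³
S = 104,618,000 / 4,170,000 = 25.0882 PSU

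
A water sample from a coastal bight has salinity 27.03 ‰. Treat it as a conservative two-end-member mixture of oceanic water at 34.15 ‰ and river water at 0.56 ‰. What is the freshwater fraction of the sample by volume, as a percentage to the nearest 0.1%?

21.2%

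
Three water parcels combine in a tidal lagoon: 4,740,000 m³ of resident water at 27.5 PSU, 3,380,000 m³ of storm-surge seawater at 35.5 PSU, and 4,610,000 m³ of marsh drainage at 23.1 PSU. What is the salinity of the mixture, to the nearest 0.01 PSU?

Weighted by volume,
salt = 4,740,000×27.5 + 3,380,000×35.5 + 4,610,000×23.1 = 130,350,000 + 119,990,000 + 106,491,000 = 356,831,000
volume = 4,740,000 + 3,380,000 + 4,610,000 = 12,730,000 m³
S = 356,831,000 / 12,730,000 = 28.0307 PSU

28.03 PSU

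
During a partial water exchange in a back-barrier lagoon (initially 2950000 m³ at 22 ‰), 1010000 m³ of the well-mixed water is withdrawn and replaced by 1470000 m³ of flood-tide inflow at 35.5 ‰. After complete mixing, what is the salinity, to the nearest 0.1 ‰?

Remaining after removal: 1,940,000 m³ at 22 ‰ (salt = 42,680,000)
After addition: salt = 42,680,000 + 1,470,000×35.5 = 94,865,000; volume = 3,410,000 m³
S = 94,865,000 / 3,410,000 = 27.8196 ‰

27.8 ‰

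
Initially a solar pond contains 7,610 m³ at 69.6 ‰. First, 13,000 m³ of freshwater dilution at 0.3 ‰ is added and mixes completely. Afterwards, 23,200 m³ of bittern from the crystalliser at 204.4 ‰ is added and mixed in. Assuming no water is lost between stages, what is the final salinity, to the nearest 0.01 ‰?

Salt balance:
Initial salt = 7,610×69.6 = 529,656
After stage 1: salt = 529,656 + 13,000×0.3 = 533,556; volume = 20,610 m³; S = 25.888 ‰
After stage 2: salt = 533,556 + 23,200×204.4 = 5,275,636; volume = 43,810 m³
S = 5,275,636 / 43,810 = 120.4208 ‰

120.42 ‰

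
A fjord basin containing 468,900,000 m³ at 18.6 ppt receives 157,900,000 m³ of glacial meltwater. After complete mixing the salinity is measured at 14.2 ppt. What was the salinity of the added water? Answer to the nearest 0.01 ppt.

Salt balance: 468,900,000×18.6 + 157,900,000×S = 626,800,000×14.2
8,721,540,000 + 157,900,000·S = 8,900,560,000
S = (8,900,560,000 − 8,721,540,000) / 157,900,000 = 1.1338 ppt

1.13 ppt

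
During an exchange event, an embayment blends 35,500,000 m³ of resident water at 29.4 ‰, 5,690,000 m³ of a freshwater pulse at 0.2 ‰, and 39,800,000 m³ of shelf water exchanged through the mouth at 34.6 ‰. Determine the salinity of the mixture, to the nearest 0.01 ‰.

Conserving salt mass:
salt = 35,500,000×29.4 + 5,690,000×0.2 + 39,800,000×34.6 = 1,043,700,000 + 1,138,000 + 1,377,080,000 = 2,421,918,000
volume = 35,500,000 + 5,690,000 + 39,800,000 = 80,990,000 m³
S = 2,421,918,000 / 80,990,000 = 29.9039 ‰

29.90 ‰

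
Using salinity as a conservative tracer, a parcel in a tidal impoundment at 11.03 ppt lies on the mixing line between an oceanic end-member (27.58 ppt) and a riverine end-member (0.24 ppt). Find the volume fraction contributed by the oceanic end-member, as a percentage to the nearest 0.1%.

39.5%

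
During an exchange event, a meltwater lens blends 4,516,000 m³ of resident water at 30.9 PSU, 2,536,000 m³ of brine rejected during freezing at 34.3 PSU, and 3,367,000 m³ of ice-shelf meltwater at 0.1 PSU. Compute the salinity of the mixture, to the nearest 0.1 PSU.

Total salt / total volume:
salt = 4,516,000×30.9 + 2,536,000×34.3 + 3,367,000×0.1 = 139,544,400 + 86,984,800 + 336,700 = 226,865,900
volume = 4,516,000 + 2,536,000 + 3,367,000 = 10,419,000 m³
S = 226,865,900 / 10,419,000 = 21.774 PSU

21.8 PSU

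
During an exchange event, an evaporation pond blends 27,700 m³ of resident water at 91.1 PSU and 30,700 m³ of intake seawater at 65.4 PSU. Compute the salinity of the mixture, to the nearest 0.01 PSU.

Mass of salt is conserved:
salt = 27,700×91.1 + 30,700×65.4 = 2,523,470 + 2,007,780 = 4,531,250
volume = 27,700 + 30,700 = 58,400 m³
S = 4,531,250 / 58,400 = 77.5899 PSU

77.59 PSU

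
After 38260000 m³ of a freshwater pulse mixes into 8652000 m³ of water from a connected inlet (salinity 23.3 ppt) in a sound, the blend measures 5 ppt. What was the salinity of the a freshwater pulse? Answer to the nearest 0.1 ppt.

0.9 ppt

Salt balance: 8,652,000×23.3 + 38,260,000×S = 46,912,000×5
201,591,600 + 38,260,000·S = 234,560,000
S = (234,560,000 − 201,591,600) / 38,260,000 = 0.8617 ppt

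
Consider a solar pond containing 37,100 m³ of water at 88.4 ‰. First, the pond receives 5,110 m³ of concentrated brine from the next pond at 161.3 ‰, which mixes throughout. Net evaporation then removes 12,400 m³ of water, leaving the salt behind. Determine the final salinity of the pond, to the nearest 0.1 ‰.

After mixing: salt = 37,100×88.4 + 5,110×161.3 = 4,103,883; volume = 42,210 m³
After evaporation: salt unchanged = 4,103,883; volume = 42,210 − 12,400 = 29,810 m³
S = 4,103,883 / 29,810 = 137.668 ‰

137.7 ‰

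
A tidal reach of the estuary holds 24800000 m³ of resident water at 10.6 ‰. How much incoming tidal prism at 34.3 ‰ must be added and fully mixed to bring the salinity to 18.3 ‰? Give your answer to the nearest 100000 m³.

Salt balance: 24,800,000×10.6 + V×34.3 = (24,800,000+V)×18.3
262,880,000 + 34.3V = 453,840,000 + 18.3V
190,960,000 = 16V
V = 11,935,000 m³

11900000 m³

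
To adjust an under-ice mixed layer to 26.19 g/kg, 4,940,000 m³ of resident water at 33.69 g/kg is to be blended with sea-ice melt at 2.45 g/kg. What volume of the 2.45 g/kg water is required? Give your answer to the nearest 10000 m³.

Salt balance: 4,940,000×33.69 + V×2.45 = (4,940,000+V)×26.19
166,428,600 + 2.45V = 129,378,600 + 26.19V
37,050,000 = 23.74V
V = 1,560,657.12 m³

1560000 m³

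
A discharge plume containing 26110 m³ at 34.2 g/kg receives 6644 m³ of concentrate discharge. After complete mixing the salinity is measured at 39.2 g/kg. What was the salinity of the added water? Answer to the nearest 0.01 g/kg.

58.85 g/kg

Salt balance: 26,110×34.2 + 6,644×S = 32,754×39.2
892,962 + 6,644·S = 1,283,956.8
S = (1,283,956.8 − 892,962) / 6,644 = 58.8493 g/kg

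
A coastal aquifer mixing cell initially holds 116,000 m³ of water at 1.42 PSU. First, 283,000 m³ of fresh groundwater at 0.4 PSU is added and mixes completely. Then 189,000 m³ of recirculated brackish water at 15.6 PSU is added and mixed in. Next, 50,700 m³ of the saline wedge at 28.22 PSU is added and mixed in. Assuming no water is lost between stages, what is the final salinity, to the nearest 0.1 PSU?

Salt balance:
Initial salt = 116,000×1.42 = 164,720
After stage 1: salt = 164,720 + 283,000×0.4 = 277,920; volume = 399,000 m³; S = 0.697 PSU
After stage 2: salt = 277,920 + 189,000×15.6 = 3,226,320; volume = 588,000 m³; S = 5.487 PSU
After stage 3: salt = 3,226,320 + 50,700×28.22 = 4,657,074; volume = 638,700 m³
S = 4,657,074 / 638,700 = 7.2915 PSU

7.3 PSU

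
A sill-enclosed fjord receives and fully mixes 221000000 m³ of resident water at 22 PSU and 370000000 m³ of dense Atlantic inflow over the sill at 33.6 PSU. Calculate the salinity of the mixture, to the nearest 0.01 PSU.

29.26 PSU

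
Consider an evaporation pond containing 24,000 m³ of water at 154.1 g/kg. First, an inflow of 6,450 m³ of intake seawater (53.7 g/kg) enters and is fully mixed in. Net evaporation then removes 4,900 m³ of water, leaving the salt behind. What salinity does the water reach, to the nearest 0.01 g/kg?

158.31 g/kg

After mixing: salt = 24,000×154.1 + 6,450×53.7 = 4,044,765; volume = 30,450 m³
After evaporation: salt unchanged = 4,044,765; volume = 30,450 − 4,900 = 25,550 m³
S = 4,044,765 / 25,550 = 158.3078 g/kg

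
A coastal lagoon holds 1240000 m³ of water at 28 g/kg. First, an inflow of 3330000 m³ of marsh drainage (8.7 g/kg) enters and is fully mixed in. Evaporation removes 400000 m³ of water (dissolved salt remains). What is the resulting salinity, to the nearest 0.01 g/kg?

15.27 g/kg

After mixing: salt = 1,240,000×28 + 3,330,000×8.7 = 63,691,000; volume = 4,570,000 m³
After evaporation: salt unchanged = 63,691,000; volume = 4,570,000 − 400,000 = 4,170,000 m³
S = 63,691,000 / 4,170,000 = 15.2736 g/kg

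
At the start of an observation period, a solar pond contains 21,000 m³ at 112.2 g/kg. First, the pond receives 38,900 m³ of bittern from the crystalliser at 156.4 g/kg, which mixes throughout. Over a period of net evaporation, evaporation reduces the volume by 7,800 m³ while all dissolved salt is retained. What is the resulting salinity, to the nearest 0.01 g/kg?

After mixing: salt = 21,000×112.2 + 38,900×156.4 = 8,440,160; volume = 59,900 m³
After evaporation: salt unchanged = 8,440,160; volume = 59,900 − 7,800 = 52,100 m³
S = 8,440,160 / 52,100 = 161.9992 g/kg

162.00 g/kg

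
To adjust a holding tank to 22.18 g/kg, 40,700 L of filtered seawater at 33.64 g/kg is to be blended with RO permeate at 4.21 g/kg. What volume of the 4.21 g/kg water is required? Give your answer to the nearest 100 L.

26000 L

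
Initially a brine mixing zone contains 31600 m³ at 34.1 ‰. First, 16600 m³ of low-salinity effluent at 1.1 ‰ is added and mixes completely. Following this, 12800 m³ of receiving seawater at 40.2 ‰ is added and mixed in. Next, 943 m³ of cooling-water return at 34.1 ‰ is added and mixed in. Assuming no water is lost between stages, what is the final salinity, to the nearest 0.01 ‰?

Mass of salt is conserved:
Initial salt = 31,600×34.1 = 1,077,560
After stage 1: salt = 1,077,560 + 16,600×1.1 = 1,095,820; volume = 48,200 m³; S = 22.735 ‰
After stage 2: salt = 1,095,820 + 12,800×40.2 = 1,610,380; volume = 61,000 m³; S = 26.4 ‰
After stage 3: salt = 1,610,380 + 943×34.1 = 1,642,536.3; volume = 61,943 m³
S = 1,642,536.3 / 61,943 = 26.5169 ‰

26.52 ‰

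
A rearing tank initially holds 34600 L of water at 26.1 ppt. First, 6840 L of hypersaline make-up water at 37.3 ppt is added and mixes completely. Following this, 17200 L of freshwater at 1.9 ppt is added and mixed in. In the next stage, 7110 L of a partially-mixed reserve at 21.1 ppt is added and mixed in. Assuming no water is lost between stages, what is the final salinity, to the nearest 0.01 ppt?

20.39 ppt

Conserving salt mass:
Initial salt = 34,600×26.1 = 903,060
After stage 1: salt = 903,060 + 6,840×37.3 = 1,158,192; volume = 41,440 L; S = 27.949 ppt
After stage 2: salt = 1,158,192 + 17,200×1.9 = 1,190,872; volume = 58,640 L; S = 20.308 ppt
After stage 3: salt = 1,190,872 + 7,110×21.1 = 1,340,893; volume = 65,750 L
S = 1,340,893 / 65,750 = 20.3938 ppt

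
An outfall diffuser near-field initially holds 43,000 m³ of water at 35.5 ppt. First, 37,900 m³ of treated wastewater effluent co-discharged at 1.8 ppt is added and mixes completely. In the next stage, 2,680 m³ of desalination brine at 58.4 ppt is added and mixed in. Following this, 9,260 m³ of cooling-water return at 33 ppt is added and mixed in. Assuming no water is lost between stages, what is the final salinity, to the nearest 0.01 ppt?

By conservation of dissolved salt,
Initial salt = 43,000×35.5 = 1,526,500
After stage 1: salt = 1,526,500 + 37,900×1.8 = 1,594,720; volume = 80,900 m³; S = 19.712 ppt
After stage 2: salt = 1,594,720 + 2,680×58.4 = 1,751,232; volume = 83,580 m³; S = 20.953 ppt
After stage 3: salt = 1,751,232 + 9,260×33 = 2,056,812; volume = 92,840 m³
S = 2,056,812 / 92,840 = 22.1544 ppt

22.15 ppt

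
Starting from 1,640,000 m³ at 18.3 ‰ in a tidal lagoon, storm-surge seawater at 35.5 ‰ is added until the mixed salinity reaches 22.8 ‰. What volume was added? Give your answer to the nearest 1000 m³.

Salt balance: 1,640,000×18.3 + V×35.5 = (1,640,000+V)×22.8
30,012,000 + 35.5V = 37,392,000 + 22.8V
7,380,000 = 12.7V
V = 581,102.36 m³

581000 m³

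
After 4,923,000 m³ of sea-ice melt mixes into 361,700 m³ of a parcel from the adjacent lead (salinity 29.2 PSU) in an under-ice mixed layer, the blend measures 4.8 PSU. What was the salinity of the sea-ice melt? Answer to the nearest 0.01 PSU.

3.01 PSU

Salt balance: 361,700×29.2 + 4,923,000×S = 5,284,700×4.8
10,561,640 + 4,923,000·S = 25,366,560
S = (25,366,560 − 10,561,640) / 4,923,000 = 3.0073 PSU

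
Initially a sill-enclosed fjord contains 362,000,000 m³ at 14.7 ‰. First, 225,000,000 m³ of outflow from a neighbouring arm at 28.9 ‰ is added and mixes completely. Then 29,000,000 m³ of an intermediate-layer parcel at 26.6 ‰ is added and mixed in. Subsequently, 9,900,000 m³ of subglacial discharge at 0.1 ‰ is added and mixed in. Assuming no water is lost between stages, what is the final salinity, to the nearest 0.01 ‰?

Salt balance:
Initial salt = 362,000,000×14.7 = 5,321,400,000
After stage 1: salt = 5,321,400,000 + 225,000,000×28.9 = 11,823,900,000; volume = 587,000,000 m³; S = 20.143 ‰
After stage 2: salt = 11,823,900,000 + 29,000,000×26.6 = 12,595,300,000; volume = 616,000,000 m³; S = 20.447 ‰
After stage 3: salt = 12,595,300,000 + 9,900,000×0.1 = 12,596,290,000; volume = 625,900,000 m³
S = 12,596,290,000 / 625,900,000 = 20.1251 ‰

20.13 ‰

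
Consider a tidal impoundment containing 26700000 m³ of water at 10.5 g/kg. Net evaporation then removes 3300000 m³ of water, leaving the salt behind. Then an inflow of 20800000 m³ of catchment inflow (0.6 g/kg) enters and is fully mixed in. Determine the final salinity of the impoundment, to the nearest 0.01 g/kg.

6.63 g/kg

After evaporation: salt = 26,700,000×10.5 = 280,350,000; volume = 26,700,000 − 3,300,000 = 23,400,000 m³
After mixing: salt = 280,350,000 + 20,800,000×0.6 = 292,830,000; volume = 23,400,000 + 20,800,000 = 44,200,000 m³
S = 292,830,000 / 44,200,000 = 6.6251 g/kg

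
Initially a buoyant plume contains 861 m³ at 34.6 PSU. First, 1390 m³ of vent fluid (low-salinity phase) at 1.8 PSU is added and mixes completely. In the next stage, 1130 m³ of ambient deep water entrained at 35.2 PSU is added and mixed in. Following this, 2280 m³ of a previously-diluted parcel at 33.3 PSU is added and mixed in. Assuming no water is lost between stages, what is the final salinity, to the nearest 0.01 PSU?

Salt balance:
Initial salt = 861×34.6 = 29,790.6
After stage 1: salt = 29,790.6 + 1,390×1.8 = 32,292.6; volume = 2,251 m³; S = 14.346 PSU
After stage 2: salt = 32,292.6 + 1,130×35.2 = 72,068.6; volume = 3,381 m³; S = 21.316 PSU
After stage 3: salt = 72,068.6 + 2,280×33.3 = 147,992.6; volume = 5,661 m³
S = 147,992.6 / 5,661 = 26.1425 PSU

26.14 PSU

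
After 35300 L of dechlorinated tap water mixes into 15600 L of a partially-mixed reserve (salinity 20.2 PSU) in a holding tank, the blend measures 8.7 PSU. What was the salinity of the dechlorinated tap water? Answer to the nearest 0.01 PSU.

Salt balance: 15,600×20.2 + 35,300×S = 50,900×8.7
315,120 + 35,300·S = 442,830
S = (442,830 − 315,120) / 35,300 = 3.6178 PSU

3.62 PSU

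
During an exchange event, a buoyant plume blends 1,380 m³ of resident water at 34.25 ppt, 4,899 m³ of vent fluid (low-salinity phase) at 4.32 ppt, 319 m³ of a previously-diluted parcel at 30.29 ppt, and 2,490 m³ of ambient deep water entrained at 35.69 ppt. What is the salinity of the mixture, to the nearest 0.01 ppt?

18.37 ppt

Salt balance:
salt = 1,380×34.25 + 4,899×4.32 + 319×30.29 + 2,490×35.69 = 47,265 + 21,163.68 + 9,662.51 + 88,868.1 = 166,959.29
volume = 1,380 + 4,899 + 319 + 2,490 = 9,088 m³
S = 166,959.29 / 9,088 = 18.3714 ppt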